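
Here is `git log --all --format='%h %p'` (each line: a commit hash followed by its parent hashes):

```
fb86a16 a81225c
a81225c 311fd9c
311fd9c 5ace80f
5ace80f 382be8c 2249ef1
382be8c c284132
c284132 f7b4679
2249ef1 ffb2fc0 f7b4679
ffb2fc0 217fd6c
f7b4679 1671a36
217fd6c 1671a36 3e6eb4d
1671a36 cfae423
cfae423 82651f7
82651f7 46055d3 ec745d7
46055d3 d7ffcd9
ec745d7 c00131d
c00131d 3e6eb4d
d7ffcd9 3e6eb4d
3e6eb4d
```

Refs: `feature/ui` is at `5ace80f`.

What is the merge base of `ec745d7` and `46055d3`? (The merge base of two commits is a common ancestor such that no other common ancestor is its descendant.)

Ancestors of ec745d7: {3e6eb4d, c00131d, ec745d7}.
Ancestors of 46055d3: {3e6eb4d, 46055d3, d7ffcd9}.
Common ancestors: {3e6eb4d}.
The only common ancestor is 3e6eb4d, so it is the merge base.

3e6eb4d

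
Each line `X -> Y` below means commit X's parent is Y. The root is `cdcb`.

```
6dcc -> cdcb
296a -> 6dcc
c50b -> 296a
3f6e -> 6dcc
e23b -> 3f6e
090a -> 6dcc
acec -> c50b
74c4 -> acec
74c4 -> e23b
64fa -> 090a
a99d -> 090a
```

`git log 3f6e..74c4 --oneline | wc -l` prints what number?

5

Reachable from 74c4: {296a, 3f6e, 6dcc, 74c4, acec, c50b, cdcb, e23b}.
Reachable from 3f6e: {3f6e, 6dcc, cdcb}.
In 74c4's history but not 3f6e's: {296a, 74c4, acec, c50b, e23b} — 5 commits.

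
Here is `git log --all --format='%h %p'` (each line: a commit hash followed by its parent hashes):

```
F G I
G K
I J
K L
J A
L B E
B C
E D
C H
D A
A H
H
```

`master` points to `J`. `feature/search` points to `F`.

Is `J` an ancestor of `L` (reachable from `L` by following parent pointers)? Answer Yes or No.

No

Ancestors of L: {A, B, C, D, E, H, L}.
J is not in that set, so it is not an ancestor of L.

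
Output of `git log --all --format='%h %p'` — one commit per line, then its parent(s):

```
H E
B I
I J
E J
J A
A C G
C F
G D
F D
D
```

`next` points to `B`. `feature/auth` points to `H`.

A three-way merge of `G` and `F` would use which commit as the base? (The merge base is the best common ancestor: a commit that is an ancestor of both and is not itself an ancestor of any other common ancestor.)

Ancestors of G: {D, G}.
Ancestors of F: {D, F}.
Common ancestors: {D}.
The only common ancestor is D, so it is the merge base.

D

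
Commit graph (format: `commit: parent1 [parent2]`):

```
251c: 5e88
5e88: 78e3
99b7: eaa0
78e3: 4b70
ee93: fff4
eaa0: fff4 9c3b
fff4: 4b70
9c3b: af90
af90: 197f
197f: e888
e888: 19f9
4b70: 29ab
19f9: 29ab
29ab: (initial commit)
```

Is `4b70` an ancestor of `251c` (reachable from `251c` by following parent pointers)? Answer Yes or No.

Ancestors of 251c (commits reachable by following parents): {251c, 29ab, 4b70, 5e88, 78e3}.
4b70 is in that set, so it is an ancestor of 251c.

Yes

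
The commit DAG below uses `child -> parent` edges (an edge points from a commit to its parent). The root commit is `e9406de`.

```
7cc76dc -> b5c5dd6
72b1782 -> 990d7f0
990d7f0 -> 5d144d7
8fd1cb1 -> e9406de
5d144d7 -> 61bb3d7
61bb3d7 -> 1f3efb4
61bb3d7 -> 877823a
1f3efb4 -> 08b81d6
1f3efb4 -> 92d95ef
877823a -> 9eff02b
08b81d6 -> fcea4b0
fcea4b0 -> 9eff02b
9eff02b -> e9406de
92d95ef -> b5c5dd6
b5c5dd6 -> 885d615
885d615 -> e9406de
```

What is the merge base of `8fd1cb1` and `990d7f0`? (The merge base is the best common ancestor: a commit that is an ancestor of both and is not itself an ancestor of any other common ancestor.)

e9406de

Ancestors of 8fd1cb1: {8fd1cb1, e9406de}.
Ancestors of 990d7f0: {08b81d6, 1f3efb4, 5d144d7, 61bb3d7, 877823a, 885d615, 92d95ef, 990d7f0, 9eff02b, b5c5dd6, e9406de, fcea4b0}.
Common ancestors: {e9406de}.
The only common ancestor is e9406de, so it is the merge base.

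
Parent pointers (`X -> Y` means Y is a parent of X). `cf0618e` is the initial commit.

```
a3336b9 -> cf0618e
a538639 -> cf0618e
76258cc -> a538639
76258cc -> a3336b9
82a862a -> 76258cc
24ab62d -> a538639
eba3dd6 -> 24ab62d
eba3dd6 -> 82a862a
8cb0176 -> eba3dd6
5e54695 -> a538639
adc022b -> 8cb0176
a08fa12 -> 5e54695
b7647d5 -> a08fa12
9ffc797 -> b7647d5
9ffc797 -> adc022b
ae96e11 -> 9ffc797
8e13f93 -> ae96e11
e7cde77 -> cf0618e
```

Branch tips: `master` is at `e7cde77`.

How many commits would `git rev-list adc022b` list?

Walking parent pointers from adc022b: reachable set = {24ab62d, 76258cc, 82a862a, 8cb0176, a3336b9, a538639, adc022b, cf0618e, eba3dd6}.
That is 9 commits.

9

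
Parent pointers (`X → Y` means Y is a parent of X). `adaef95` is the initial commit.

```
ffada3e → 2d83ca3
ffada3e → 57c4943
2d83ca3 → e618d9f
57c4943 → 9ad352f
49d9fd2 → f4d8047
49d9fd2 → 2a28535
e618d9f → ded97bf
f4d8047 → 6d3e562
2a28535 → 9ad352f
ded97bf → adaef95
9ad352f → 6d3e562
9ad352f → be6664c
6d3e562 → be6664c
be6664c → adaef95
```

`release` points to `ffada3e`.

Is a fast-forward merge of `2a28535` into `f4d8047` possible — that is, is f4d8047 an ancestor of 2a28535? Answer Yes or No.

A fast-forward from f4d8047 to 2a28535 is possible iff f4d8047 is an ancestor of 2a28535.
Ancestors of 2a28535: {2a28535, 6d3e562, 9ad352f, adaef95, be6664c}.
f4d8047 is not among them, so fast-forward is not possible.

No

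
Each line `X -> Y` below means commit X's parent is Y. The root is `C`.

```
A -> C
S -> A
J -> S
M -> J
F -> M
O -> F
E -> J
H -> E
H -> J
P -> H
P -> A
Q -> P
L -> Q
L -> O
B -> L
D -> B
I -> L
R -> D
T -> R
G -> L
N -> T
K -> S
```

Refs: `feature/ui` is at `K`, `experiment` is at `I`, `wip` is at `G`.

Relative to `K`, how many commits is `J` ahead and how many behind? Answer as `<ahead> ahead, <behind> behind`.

1 ahead, 1 behind

Reachable from J: {A, C, J, S}.
Reachable from K: {A, C, K, S}.
Only in J's history (ahead): {J} — 1.
Only in K's history (behind): {K} — 1.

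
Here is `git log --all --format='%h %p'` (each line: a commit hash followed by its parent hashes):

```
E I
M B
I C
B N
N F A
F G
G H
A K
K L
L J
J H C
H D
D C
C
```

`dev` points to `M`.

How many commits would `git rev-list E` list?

Walking parent pointers from E: reachable set = {C, E, I}.
That is 3 commits.

3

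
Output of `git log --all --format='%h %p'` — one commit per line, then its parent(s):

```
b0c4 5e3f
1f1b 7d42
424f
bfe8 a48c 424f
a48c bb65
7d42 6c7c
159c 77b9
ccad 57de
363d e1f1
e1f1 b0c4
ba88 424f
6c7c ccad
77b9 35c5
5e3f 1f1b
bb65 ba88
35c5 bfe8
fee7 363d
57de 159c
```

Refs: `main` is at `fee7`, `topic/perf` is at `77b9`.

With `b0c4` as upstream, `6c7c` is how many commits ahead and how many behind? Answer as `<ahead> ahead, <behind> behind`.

Reachable from 6c7c: {159c, 35c5, 424f, 57de, 6c7c, 77b9, a48c, ba88, bb65, bfe8, ccad}.
Reachable from b0c4: {159c, 1f1b, 35c5, 424f, 57de, 5e3f, 6c7c, 77b9, 7d42, a48c, b0c4, ba88, bb65, bfe8, ccad}.
Only in 6c7c's history (ahead): {} — 0.
Only in b0c4's history (behind): {1f1b, 5e3f, 7d42, b0c4} — 4.

0 ahead, 4 behind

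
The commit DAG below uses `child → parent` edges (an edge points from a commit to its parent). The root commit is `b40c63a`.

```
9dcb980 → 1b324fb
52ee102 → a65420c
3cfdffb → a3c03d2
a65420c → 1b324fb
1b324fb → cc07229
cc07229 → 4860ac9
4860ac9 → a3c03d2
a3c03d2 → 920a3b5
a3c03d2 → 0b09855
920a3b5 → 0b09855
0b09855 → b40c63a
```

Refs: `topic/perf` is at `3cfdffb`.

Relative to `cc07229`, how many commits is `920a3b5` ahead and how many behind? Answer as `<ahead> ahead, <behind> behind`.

0 ahead, 3 behind

Reachable from 920a3b5: {0b09855, 920a3b5, b40c63a}.
Reachable from cc07229: {0b09855, 4860ac9, 920a3b5, a3c03d2, b40c63a, cc07229}.
Only in 920a3b5's history (ahead): {} — 0.
Only in cc07229's history (behind): {4860ac9, a3c03d2, cc07229} — 3.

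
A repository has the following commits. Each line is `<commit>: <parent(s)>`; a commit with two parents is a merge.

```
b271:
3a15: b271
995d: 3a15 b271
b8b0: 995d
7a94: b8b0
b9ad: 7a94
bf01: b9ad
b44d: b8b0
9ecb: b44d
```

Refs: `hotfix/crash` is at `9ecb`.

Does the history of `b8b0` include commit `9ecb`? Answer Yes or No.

No

Ancestors of b8b0: {3a15, 995d, b271, b8b0}.
9ecb is not in that set, so it is not an ancestor of b8b0.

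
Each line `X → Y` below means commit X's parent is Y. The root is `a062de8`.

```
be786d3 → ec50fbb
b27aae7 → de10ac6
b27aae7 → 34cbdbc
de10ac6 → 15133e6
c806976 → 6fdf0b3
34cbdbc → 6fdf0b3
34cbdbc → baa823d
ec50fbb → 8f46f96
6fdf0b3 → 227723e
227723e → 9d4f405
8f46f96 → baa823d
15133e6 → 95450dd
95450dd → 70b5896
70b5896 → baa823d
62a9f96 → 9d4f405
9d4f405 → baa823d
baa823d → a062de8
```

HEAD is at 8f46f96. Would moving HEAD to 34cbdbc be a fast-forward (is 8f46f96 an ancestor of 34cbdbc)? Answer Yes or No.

No

A fast-forward from 8f46f96 to 34cbdbc is possible iff 8f46f96 is an ancestor of 34cbdbc.
Ancestors of 34cbdbc: {227723e, 34cbdbc, 6fdf0b3, 9d4f405, a062de8, baa823d}.
8f46f96 is not among them, so fast-forward is not possible.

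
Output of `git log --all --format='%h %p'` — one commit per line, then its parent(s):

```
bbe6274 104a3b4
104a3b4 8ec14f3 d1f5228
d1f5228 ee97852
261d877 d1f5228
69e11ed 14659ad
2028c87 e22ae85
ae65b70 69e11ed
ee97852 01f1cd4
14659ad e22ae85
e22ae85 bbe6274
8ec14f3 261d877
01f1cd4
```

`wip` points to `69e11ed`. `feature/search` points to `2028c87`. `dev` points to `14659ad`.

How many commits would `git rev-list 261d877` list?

Walking parent pointers from 261d877: reachable set = {01f1cd4, 261d877, d1f5228, ee97852}.
That is 4 commits.

4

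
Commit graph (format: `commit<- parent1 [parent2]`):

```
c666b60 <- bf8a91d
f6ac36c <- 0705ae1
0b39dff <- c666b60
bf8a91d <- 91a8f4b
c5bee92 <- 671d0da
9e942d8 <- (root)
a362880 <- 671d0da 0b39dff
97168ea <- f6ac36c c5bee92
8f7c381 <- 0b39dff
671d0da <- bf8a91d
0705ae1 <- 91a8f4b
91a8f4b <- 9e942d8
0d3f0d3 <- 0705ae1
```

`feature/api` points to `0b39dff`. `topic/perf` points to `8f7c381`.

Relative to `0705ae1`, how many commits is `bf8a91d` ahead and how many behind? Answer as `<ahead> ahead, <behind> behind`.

Reachable from bf8a91d: {91a8f4b, 9e942d8, bf8a91d}.
Reachable from 0705ae1: {0705ae1, 91a8f4b, 9e942d8}.
Only in bf8a91d's history (ahead): {bf8a91d} — 1.
Only in 0705ae1's history (behind): {0705ae1} — 1.

1 ahead, 1 behind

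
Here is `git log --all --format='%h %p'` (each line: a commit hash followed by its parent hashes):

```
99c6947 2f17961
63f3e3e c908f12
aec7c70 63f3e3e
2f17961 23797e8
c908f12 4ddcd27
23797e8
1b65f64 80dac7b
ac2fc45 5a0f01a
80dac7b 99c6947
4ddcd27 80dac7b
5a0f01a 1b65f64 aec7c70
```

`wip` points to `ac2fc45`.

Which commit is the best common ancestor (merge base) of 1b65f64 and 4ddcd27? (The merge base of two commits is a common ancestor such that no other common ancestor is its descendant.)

Ancestors of 1b65f64: {1b65f64, 23797e8, 2f17961, 80dac7b, 99c6947}.
Ancestors of 4ddcd27: {23797e8, 2f17961, 4ddcd27, 80dac7b, 99c6947}.
Common ancestors: {23797e8, 2f17961, 80dac7b, 99c6947}.
Among these, 80dac7b is not an ancestor of any other common ancestor — it is the merge base.

80dac7b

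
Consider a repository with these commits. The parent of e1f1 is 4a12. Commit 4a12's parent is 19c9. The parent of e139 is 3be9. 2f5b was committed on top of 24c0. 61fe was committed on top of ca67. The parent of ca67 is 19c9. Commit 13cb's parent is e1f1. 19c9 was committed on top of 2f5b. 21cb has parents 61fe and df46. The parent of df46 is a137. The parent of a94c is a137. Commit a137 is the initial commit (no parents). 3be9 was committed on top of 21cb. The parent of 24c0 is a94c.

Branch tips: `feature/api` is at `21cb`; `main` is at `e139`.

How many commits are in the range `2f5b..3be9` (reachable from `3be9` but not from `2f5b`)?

Reachable from 3be9: {19c9, 21cb, 24c0, 2f5b, 3be9, 61fe, a137, a94c, ca67, df46}.
Reachable from 2f5b: {24c0, 2f5b, a137, a94c}.
In 3be9's history but not 2f5b's: {19c9, 21cb, 3be9, 61fe, ca67, df46} — 6 commits.

6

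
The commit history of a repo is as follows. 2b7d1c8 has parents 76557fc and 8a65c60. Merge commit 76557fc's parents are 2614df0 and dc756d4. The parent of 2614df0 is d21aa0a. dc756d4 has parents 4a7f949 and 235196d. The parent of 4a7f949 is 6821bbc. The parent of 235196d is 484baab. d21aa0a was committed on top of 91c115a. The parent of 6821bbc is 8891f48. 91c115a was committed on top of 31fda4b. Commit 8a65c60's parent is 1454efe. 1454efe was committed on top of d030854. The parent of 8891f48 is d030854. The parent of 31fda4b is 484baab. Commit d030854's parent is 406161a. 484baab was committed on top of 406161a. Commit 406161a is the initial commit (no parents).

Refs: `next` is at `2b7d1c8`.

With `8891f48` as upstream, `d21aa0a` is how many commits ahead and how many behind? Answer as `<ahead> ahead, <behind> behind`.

Reachable from d21aa0a: {31fda4b, 406161a, 484baab, 91c115a, d21aa0a}.
Reachable from 8891f48: {406161a, 8891f48, d030854}.
Only in d21aa0a's history (ahead): {31fda4b, 484baab, 91c115a, d21aa0a} — 4.
Only in 8891f48's history (behind): {8891f48, d030854} — 2.

4 ahead, 2 behind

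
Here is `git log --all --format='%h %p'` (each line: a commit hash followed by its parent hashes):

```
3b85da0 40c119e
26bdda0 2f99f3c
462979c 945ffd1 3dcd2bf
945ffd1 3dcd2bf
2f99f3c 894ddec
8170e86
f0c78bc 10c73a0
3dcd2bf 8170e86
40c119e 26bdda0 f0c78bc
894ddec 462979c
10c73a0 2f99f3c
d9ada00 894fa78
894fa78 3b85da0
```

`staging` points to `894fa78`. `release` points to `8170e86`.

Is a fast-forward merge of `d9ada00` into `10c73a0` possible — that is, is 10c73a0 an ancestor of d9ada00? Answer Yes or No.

A fast-forward from 10c73a0 to d9ada00 is possible iff 10c73a0 is an ancestor of d9ada00.
Ancestors of d9ada00: {10c73a0, 26bdda0, 2f99f3c, 3b85da0, 3dcd2bf, 40c119e, 462979c, 8170e86, 894ddec, 894fa78, 945ffd1, d9ada00, f0c78bc}.
10c73a0 is among them, so fast-forward is possible.

Yes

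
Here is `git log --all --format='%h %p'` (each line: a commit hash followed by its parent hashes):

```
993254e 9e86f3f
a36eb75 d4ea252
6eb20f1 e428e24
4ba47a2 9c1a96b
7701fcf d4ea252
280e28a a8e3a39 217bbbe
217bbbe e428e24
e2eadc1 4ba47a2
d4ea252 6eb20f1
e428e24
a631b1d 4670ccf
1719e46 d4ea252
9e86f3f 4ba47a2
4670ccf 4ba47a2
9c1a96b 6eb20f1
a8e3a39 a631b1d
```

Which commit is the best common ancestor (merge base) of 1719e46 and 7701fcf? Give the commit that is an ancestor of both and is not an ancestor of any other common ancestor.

Ancestors of 1719e46: {1719e46, 6eb20f1, d4ea252, e428e24}.
Ancestors of 7701fcf: {6eb20f1, 7701fcf, d4ea252, e428e24}.
Common ancestors: {6eb20f1, d4ea252, e428e24}.
Among these, d4ea252 is not an ancestor of any other common ancestor — it is the merge base.

d4ea252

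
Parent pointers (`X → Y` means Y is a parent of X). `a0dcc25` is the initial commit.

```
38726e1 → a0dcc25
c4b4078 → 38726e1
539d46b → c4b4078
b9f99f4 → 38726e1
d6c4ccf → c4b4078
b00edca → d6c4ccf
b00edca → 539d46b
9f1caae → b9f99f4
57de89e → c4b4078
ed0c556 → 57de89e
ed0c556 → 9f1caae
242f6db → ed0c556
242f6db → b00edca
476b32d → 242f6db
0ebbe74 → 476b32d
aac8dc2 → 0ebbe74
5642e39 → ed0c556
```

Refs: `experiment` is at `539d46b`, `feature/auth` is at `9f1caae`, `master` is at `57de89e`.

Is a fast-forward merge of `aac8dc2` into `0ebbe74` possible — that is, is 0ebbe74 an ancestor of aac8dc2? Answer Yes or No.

Yes

A fast-forward from 0ebbe74 to aac8dc2 is possible iff 0ebbe74 is an ancestor of aac8dc2.
Ancestors of aac8dc2: {0ebbe74, 242f6db, 38726e1, 476b32d, 539d46b, 57de89e, 9f1caae, a0dcc25, aac8dc2, b00edca, b9f99f4, c4b4078, d6c4ccf, ed0c556}.
0ebbe74 is among them, so fast-forward is possible.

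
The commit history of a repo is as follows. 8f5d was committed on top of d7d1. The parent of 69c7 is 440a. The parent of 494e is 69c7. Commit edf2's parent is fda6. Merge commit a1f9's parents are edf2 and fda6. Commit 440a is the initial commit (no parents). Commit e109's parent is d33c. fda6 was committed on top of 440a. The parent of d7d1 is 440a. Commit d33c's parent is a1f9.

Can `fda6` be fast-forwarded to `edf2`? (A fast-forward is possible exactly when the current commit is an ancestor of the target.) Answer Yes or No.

A fast-forward from fda6 to edf2 is possible iff fda6 is an ancestor of edf2.
Ancestors of edf2: {440a, edf2, fda6}.
fda6 is among them, so fast-forward is possible.

Yes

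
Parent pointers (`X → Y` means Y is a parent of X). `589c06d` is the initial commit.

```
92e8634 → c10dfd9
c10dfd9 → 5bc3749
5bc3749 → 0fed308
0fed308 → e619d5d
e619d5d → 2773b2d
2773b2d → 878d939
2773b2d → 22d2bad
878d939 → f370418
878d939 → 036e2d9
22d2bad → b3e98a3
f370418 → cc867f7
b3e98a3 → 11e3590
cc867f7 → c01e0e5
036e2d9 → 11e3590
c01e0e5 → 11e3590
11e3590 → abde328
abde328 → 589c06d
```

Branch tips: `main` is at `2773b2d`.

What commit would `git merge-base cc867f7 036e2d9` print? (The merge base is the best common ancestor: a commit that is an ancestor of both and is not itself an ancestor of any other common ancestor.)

11e3590

Ancestors of cc867f7: {11e3590, 589c06d, abde328, c01e0e5, cc867f7}.
Ancestors of 036e2d9: {036e2d9, 11e3590, 589c06d, abde328}.
Common ancestors: {11e3590, 589c06d, abde328}.
Among these, 11e3590 is not an ancestor of any other common ancestor — it is the merge base.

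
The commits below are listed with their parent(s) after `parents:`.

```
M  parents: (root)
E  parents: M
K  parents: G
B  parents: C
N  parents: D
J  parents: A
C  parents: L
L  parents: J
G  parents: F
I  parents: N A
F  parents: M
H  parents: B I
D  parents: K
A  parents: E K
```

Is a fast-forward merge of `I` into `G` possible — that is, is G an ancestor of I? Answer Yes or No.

Yes

A fast-forward from G to I is possible iff G is an ancestor of I.
Ancestors of I: {A, D, E, F, G, I, K, M, N}.
G is among them, so fast-forward is possible.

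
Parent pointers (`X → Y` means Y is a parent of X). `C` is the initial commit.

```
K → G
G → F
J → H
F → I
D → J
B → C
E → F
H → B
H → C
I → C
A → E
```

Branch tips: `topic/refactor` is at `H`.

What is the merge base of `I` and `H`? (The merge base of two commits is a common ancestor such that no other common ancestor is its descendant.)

Ancestors of I: {C, I}.
Ancestors of H: {B, C, H}.
Common ancestors: {C}.
The only common ancestor is C, so it is the merge base.

C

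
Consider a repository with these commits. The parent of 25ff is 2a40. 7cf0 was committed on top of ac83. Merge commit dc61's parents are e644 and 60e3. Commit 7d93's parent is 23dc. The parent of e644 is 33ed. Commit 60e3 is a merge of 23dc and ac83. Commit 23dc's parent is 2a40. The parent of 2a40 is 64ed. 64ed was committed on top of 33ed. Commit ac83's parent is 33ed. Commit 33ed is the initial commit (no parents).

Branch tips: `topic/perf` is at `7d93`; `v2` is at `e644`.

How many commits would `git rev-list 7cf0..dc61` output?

Reachable from dc61: {23dc, 2a40, 33ed, 60e3, 64ed, ac83, dc61, e644}.
Reachable from 7cf0: {33ed, 7cf0, ac83}.
In dc61's history but not 7cf0's: {23dc, 2a40, 60e3, 64ed, dc61, e644} — 6 commits.

6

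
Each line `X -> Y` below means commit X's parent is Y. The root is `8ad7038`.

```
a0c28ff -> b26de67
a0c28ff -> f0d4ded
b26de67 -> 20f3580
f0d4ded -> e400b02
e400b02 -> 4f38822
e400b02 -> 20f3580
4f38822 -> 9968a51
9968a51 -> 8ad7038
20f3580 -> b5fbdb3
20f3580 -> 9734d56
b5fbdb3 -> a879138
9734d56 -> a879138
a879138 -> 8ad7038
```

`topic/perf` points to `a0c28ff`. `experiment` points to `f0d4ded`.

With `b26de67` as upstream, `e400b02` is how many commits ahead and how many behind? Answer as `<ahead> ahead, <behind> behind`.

Reachable from e400b02: {20f3580, 4f38822, 8ad7038, 9734d56, 9968a51, a879138, b5fbdb3, e400b02}.
Reachable from b26de67: {20f3580, 8ad7038, 9734d56, a879138, b26de67, b5fbdb3}.
Only in e400b02's history (ahead): {4f38822, 9968a51, e400b02} — 3.
Only in b26de67's history (behind): {b26de67} — 1.

3 ahead, 1 behind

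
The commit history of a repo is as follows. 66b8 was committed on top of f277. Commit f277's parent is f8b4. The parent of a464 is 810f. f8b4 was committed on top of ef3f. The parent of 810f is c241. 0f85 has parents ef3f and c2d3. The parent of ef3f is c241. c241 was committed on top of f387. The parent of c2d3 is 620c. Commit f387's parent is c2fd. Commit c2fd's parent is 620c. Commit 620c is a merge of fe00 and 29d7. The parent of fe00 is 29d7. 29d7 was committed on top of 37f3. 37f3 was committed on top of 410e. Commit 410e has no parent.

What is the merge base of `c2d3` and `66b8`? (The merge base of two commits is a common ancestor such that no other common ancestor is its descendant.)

620c

Ancestors of c2d3: {29d7, 37f3, 410e, 620c, c2d3, fe00}.
Ancestors of 66b8: {29d7, 37f3, 410e, 620c, 66b8, c241, c2fd, ef3f, f277, f387, f8b4, fe00}.
Common ancestors: {29d7, 37f3, 410e, 620c, fe00}.
Among these, 620c is not an ancestor of any other common ancestor — it is the merge base.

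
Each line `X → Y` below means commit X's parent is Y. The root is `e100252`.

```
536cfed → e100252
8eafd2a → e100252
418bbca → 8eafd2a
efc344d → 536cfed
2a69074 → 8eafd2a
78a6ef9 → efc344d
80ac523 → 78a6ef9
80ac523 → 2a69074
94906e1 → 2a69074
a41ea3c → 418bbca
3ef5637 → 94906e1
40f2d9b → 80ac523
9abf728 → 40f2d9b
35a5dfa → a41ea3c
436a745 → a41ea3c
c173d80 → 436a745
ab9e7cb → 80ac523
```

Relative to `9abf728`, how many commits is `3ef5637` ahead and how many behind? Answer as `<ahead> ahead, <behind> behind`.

2 ahead, 6 behind

Reachable from 3ef5637: {2a69074, 3ef5637, 8eafd2a, 94906e1, e100252}.
Reachable from 9abf728: {2a69074, 40f2d9b, 536cfed, 78a6ef9, 80ac523, 8eafd2a, 9abf728, e100252, efc344d}.
Only in 3ef5637's history (ahead): {3ef5637, 94906e1} — 2.
Only in 9abf728's history (behind): {40f2d9b, 536cfed, 78a6ef9, 80ac523, 9abf728, efc344d} — 6.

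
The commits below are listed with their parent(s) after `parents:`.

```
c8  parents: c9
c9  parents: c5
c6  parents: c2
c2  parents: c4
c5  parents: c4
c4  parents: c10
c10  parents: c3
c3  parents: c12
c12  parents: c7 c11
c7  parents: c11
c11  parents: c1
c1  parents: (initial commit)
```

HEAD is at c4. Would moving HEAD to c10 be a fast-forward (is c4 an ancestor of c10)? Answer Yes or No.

A fast-forward from c4 to c10 is possible iff c4 is an ancestor of c10.
Ancestors of c10: {c1, c10, c11, c12, c3, c7}.
c4 is not among them, so fast-forward is not possible.

No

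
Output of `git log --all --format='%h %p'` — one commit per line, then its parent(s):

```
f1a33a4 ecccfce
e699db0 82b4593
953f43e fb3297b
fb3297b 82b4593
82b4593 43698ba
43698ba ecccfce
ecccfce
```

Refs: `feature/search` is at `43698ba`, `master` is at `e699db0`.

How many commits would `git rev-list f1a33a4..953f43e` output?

Reachable from 953f43e: {43698ba, 82b4593, 953f43e, ecccfce, fb3297b}.
Reachable from f1a33a4: {ecccfce, f1a33a4}.
In 953f43e's history but not f1a33a4's: {43698ba, 82b4593, 953f43e, fb3297b} — 4 commits.

4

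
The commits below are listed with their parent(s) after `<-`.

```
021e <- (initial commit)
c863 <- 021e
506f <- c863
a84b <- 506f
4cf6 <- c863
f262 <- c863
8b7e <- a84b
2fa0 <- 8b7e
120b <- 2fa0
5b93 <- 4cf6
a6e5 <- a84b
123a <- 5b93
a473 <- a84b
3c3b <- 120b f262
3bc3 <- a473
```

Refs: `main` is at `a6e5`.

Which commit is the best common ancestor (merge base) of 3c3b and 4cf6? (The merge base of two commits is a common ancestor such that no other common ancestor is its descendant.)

Ancestors of 3c3b: {021e, 120b, 2fa0, 3c3b, 506f, 8b7e, a84b, c863, f262}.
Ancestors of 4cf6: {021e, 4cf6, c863}.
Common ancestors: {021e, c863}.
Among these, c863 is not an ancestor of any other common ancestor — it is the merge base.

c863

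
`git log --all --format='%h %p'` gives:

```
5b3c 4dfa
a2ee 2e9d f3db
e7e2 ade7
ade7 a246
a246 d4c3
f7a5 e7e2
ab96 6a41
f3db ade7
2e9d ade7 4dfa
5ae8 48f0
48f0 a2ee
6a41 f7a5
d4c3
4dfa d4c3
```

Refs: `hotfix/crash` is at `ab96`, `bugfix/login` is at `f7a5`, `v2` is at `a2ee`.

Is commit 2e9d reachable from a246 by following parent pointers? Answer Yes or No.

Ancestors of a246: {a246, d4c3}.
2e9d is not in that set, so it is not an ancestor of a246.

No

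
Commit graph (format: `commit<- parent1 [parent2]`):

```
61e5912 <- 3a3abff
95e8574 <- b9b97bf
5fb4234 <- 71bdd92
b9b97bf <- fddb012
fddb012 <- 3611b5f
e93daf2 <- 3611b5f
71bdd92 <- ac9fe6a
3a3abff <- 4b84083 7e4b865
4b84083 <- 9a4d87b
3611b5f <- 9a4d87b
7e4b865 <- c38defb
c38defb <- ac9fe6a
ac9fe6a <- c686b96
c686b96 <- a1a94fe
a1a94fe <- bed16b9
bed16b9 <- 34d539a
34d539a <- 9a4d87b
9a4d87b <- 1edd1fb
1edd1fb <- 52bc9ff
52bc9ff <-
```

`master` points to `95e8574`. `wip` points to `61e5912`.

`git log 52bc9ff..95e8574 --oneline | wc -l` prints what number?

6

Reachable from 95e8574: {1edd1fb, 3611b5f, 52bc9ff, 95e8574, 9a4d87b, b9b97bf, fddb012}.
Reachable from 52bc9ff: {52bc9ff}.
In 95e8574's history but not 52bc9ff's: {1edd1fb, 3611b5f, 95e8574, 9a4d87b, b9b97bf, fddb012} — 6 commits.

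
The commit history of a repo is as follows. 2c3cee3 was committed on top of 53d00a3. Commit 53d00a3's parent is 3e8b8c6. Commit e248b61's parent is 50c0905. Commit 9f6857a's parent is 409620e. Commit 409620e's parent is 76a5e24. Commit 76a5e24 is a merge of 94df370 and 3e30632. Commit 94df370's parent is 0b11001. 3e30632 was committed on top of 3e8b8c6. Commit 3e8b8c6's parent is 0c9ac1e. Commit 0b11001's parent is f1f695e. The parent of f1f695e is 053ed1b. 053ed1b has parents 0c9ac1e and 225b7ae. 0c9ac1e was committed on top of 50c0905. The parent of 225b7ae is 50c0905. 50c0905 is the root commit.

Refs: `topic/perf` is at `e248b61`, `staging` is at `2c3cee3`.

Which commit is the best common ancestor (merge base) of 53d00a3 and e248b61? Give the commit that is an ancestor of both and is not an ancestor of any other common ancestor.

Ancestors of 53d00a3: {0c9ac1e, 3e8b8c6, 50c0905, 53d00a3}.
Ancestors of e248b61: {50c0905, e248b61}.
Common ancestors: {50c0905}.
The only common ancestor is 50c0905, so it is the merge base.

50c0905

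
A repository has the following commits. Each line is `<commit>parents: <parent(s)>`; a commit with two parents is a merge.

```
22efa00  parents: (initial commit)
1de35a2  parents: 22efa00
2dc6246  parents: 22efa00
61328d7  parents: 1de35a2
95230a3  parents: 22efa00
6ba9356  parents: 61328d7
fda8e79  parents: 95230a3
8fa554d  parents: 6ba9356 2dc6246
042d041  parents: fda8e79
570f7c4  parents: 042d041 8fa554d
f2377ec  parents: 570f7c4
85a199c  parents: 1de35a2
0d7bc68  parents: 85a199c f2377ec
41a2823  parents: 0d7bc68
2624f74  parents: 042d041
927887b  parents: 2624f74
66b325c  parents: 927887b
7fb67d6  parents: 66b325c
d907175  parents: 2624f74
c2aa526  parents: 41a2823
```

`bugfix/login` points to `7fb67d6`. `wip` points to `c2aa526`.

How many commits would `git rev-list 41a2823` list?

14

Walking parent pointers from 41a2823: reachable set = {042d041, 0d7bc68, 1de35a2, 22efa00, 2dc6246, 41a2823, 570f7c4, 61328d7, 6ba9356, 85a199c, 8fa554d, 95230a3, f2377ec, fda8e79}.
That is 14 commits.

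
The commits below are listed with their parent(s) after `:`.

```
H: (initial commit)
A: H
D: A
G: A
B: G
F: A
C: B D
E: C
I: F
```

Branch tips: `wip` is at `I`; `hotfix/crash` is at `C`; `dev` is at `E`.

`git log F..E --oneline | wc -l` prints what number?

5

Reachable from E: {A, B, C, D, E, G, H}.
Reachable from F: {A, F, H}.
In E's history but not F's: {B, C, D, E, G} — 5 commits.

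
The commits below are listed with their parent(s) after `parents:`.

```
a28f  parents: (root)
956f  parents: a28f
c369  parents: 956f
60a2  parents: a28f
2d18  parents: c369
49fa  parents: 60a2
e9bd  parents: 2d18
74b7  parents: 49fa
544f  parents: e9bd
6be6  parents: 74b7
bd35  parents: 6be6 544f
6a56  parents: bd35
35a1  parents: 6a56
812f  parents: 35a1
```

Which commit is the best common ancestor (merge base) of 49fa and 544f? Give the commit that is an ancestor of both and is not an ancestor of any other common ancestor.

Ancestors of 49fa: {49fa, 60a2, a28f}.
Ancestors of 544f: {2d18, 544f, 956f, a28f, c369, e9bd}.
Common ancestors: {a28f}.
The only common ancestor is a28f, so it is the merge base.

a28f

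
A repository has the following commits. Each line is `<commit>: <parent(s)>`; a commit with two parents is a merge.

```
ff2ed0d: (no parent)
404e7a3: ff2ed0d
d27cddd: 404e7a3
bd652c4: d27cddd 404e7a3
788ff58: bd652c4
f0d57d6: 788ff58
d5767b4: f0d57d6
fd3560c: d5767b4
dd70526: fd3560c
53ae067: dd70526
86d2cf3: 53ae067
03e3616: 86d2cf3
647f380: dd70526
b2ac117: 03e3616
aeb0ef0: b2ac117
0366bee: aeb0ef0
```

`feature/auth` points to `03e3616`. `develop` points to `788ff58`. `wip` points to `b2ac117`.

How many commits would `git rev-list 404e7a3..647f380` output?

Reachable from 647f380: {404e7a3, 647f380, 788ff58, bd652c4, d27cddd, d5767b4, dd70526, f0d57d6, fd3560c, ff2ed0d}.
Reachable from 404e7a3: {404e7a3, ff2ed0d}.
In 647f380's history but not 404e7a3's: {647f380, 788ff58, bd652c4, d27cddd, d5767b4, dd70526, f0d57d6, fd3560c} — 8 commits.

8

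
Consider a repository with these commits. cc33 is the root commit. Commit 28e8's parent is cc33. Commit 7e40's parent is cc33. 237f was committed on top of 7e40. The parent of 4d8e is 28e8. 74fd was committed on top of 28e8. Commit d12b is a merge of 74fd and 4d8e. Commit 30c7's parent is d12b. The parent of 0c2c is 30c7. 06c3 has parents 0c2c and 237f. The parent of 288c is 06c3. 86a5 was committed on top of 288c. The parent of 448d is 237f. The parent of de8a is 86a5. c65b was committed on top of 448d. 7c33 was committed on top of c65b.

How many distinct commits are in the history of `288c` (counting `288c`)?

Walking parent pointers from 288c: reachable set = {06c3, 0c2c, 237f, 288c, 28e8, 30c7, 4d8e, 74fd, 7e40, cc33, d12b}.
That is 11 commits.

11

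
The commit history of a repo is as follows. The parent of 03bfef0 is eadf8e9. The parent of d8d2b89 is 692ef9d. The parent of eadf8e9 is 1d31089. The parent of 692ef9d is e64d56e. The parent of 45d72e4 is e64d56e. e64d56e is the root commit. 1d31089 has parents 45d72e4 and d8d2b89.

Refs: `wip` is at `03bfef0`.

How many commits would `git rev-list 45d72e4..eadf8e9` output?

4

Reachable from eadf8e9: {1d31089, 45d72e4, 692ef9d, d8d2b89, e64d56e, eadf8e9}.
Reachable from 45d72e4: {45d72e4, e64d56e}.
In eadf8e9's history but not 45d72e4's: {1d31089, 692ef9d, d8d2b89, eadf8e9} — 4 commits.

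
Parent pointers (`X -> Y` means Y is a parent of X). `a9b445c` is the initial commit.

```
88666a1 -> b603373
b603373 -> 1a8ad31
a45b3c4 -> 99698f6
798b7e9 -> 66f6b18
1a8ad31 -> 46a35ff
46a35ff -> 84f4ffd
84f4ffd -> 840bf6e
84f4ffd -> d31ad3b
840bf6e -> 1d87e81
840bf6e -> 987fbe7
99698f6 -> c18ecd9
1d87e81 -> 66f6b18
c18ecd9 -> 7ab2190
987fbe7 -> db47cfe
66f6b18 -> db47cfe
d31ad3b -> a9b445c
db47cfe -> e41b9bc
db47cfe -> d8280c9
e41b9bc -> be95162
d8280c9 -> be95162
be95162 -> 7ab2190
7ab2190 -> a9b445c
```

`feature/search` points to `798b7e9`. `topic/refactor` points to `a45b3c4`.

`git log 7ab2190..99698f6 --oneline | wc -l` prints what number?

Reachable from 99698f6: {7ab2190, 99698f6, a9b445c, c18ecd9}.
Reachable from 7ab2190: {7ab2190, a9b445c}.
In 99698f6's history but not 7ab2190's: {99698f6, c18ecd9} — 2 commits.

2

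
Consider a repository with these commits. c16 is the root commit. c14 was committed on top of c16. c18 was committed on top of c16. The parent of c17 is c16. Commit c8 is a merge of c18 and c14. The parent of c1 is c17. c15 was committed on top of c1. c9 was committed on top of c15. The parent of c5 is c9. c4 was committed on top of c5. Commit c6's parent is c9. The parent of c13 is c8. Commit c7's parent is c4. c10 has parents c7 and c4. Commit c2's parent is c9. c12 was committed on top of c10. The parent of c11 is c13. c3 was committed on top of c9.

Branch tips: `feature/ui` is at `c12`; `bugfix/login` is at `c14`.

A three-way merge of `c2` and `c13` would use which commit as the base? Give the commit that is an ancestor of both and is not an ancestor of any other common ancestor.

c16

Ancestors of c2: {c1, c15, c16, c17, c2, c9}.
Ancestors of c13: {c13, c14, c16, c18, c8}.
Common ancestors: {c16}.
The only common ancestor is c16, so it is the merge base.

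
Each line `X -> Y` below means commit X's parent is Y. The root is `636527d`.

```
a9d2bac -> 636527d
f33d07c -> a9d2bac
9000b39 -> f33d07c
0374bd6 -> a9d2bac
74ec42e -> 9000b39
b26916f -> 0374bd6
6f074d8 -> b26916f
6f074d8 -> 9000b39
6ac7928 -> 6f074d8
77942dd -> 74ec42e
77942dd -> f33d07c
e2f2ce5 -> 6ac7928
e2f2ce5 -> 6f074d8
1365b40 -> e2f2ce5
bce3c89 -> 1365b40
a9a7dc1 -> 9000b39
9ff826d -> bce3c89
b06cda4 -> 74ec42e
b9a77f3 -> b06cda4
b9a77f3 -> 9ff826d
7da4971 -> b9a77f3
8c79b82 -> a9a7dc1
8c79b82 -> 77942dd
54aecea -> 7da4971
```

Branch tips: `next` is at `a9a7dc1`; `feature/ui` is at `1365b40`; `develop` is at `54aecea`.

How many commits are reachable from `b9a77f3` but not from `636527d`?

14

Reachable from b9a77f3: {0374bd6, 1365b40, 636527d, 6ac7928, 6f074d8, 74ec42e, 9000b39, 9ff826d, a9d2bac, b06cda4, b26916f, b9a77f3, bce3c89, e2f2ce5, f33d07c}.
Reachable from 636527d: {636527d}.
In b9a77f3's history but not 636527d's: {0374bd6, 1365b40, 6ac7928, 6f074d8, 74ec42e, 9000b39, 9ff826d, a9d2bac, b06cda4, b26916f, b9a77f3, bce3c89, e2f2ce5, f33d07c} — 14 commits.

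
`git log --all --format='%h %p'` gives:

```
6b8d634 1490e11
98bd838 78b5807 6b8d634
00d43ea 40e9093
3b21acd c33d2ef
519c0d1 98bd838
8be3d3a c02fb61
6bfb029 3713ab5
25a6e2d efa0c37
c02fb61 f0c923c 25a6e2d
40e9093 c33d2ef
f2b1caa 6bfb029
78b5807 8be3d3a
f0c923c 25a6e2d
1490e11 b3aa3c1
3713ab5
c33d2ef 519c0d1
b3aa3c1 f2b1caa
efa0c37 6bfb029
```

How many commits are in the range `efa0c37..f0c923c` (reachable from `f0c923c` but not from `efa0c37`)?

Reachable from f0c923c: {25a6e2d, 3713ab5, 6bfb029, efa0c37, f0c923c}.
Reachable from efa0c37: {3713ab5, 6bfb029, efa0c37}.
In f0c923c's history but not efa0c37's: {25a6e2d, f0c923c} — 2 commits.

2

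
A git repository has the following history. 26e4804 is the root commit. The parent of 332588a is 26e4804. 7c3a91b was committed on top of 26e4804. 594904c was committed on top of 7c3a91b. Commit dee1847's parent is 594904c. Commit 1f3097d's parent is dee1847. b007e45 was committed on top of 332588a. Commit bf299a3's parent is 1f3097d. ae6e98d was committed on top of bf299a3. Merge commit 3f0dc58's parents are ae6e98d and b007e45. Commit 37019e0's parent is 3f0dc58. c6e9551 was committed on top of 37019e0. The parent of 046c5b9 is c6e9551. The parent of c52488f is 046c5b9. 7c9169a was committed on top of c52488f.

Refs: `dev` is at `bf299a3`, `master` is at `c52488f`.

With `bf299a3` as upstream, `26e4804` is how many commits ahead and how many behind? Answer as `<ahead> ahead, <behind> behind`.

0 ahead, 5 behind

Reachable from 26e4804: {26e4804}.
Reachable from bf299a3: {1f3097d, 26e4804, 594904c, 7c3a91b, bf299a3, dee1847}.
Only in 26e4804's history (ahead): {} — 0.
Only in bf299a3's history (behind): {1f3097d, 594904c, 7c3a91b, bf299a3, dee1847} — 5.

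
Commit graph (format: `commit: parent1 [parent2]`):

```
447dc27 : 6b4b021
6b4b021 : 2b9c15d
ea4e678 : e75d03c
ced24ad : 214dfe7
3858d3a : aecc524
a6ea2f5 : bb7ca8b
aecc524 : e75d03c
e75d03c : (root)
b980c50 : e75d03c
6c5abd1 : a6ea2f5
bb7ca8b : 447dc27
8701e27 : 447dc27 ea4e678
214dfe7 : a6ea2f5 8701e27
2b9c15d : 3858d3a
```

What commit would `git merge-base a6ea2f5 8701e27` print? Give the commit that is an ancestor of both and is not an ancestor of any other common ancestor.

447dc27

Ancestors of a6ea2f5: {2b9c15d, 3858d3a, 447dc27, 6b4b021, a6ea2f5, aecc524, bb7ca8b, e75d03c}.
Ancestors of 8701e27: {2b9c15d, 3858d3a, 447dc27, 6b4b021, 8701e27, aecc524, e75d03c, ea4e678}.
Common ancestors: {2b9c15d, 3858d3a, 447dc27, 6b4b021, aecc524, e75d03c}.
Among these, 447dc27 is not an ancestor of any other common ancestor — it is the merge base.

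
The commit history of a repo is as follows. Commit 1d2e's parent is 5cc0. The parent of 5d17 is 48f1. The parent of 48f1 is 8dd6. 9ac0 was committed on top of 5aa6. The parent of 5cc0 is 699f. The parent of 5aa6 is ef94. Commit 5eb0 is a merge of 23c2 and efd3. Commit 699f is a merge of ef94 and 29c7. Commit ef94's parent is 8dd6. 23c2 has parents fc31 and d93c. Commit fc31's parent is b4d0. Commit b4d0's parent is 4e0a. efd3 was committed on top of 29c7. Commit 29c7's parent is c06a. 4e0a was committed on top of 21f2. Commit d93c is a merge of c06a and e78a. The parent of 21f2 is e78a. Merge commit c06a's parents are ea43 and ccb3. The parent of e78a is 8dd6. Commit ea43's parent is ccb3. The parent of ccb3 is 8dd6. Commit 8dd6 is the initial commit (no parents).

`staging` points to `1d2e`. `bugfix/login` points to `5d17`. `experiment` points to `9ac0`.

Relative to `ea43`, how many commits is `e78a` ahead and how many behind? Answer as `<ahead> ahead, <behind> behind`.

1 ahead, 2 behind

Reachable from e78a: {8dd6, e78a}.
Reachable from ea43: {8dd6, ccb3, ea43}.
Only in e78a's history (ahead): {e78a} — 1.
Only in ea43's history (behind): {ccb3, ea43} — 2.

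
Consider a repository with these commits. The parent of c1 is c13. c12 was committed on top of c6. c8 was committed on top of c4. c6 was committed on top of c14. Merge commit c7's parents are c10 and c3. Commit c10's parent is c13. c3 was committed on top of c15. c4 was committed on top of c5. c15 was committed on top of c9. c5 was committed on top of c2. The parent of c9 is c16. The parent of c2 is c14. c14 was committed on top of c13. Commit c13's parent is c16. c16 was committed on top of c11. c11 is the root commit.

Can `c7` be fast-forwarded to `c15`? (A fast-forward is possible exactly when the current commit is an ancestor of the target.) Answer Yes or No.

A fast-forward from c7 to c15 is possible iff c7 is an ancestor of c15.
Ancestors of c15: {c11, c15, c16, c9}.
c7 is not among them, so fast-forward is not possible.

No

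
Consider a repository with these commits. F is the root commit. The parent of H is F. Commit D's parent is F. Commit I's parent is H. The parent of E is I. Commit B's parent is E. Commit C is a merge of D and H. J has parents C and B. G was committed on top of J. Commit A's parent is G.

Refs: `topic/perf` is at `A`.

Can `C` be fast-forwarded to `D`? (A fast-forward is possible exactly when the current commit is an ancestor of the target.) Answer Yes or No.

No

A fast-forward from C to D is possible iff C is an ancestor of D.
Ancestors of D: {D, F}.
C is not among them, so fast-forward is not possible.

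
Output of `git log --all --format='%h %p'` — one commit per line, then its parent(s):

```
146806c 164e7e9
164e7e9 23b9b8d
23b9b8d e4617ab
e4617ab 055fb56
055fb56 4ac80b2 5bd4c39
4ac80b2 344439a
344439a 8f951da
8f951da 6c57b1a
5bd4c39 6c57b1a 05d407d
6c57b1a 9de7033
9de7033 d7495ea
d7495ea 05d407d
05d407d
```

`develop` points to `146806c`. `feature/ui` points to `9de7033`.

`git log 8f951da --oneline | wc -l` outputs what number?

5

Walking parent pointers from 8f951da: reachable set = {05d407d, 6c57b1a, 8f951da, 9de7033, d7495ea}.
That is 5 commits.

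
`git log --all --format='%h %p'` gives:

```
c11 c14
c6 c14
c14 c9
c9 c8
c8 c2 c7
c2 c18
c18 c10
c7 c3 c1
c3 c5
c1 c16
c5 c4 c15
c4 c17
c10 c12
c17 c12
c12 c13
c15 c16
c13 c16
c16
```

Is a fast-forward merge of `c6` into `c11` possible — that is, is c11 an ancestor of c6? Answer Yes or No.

No

A fast-forward from c11 to c6 is possible iff c11 is an ancestor of c6.
Ancestors of c6: {c1, c10, c12, c13, c14, c15, c16, c17, c18, c2, c3, c4, c5, c6, c7, c8, c9}.
c11 is not among them, so fast-forward is not possible.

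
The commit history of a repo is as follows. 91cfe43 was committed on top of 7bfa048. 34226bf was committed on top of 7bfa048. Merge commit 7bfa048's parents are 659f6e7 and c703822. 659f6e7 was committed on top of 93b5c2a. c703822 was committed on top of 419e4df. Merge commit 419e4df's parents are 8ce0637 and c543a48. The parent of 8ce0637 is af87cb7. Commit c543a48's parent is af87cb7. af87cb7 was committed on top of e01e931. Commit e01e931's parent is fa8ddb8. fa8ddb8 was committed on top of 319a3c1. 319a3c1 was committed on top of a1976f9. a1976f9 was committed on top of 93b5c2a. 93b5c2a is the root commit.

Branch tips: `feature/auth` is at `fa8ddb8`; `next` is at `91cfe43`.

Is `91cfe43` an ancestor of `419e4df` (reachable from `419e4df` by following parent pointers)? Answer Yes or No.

No

Ancestors of 419e4df: {319a3c1, 419e4df, 8ce0637, 93b5c2a, a1976f9, af87cb7, c543a48, e01e931, fa8ddb8}.
91cfe43 is not in that set, so it is not an ancestor of 419e4df.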